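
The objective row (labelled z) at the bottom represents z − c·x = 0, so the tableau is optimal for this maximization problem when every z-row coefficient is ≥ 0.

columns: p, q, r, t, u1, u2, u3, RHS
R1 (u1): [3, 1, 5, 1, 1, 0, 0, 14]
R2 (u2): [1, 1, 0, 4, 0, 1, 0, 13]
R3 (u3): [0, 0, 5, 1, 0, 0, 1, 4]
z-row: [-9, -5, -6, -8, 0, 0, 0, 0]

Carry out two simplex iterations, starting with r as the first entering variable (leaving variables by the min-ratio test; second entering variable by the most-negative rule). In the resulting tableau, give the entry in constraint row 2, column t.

4

Ratio test on column r — row 1: 14/5 = 14/5; row 2: entry 0 ≤ 0; row 3: 4/5 = 4/5. Minimum is 4/5 at row 3 (u3 leaves); pivot element 5.
Divide row 3 by 5; eliminate column r from the other rows.
Second iteration: most negative z-row entry is -9 in column p, so p enters.
Ratio test on column p — row 1: 10/3 = 10/3; row 2: 13/1 = 13; row 3: entry 0 ≤ 0. Minimum is 10/3 at row 1 (u1 leaves); pivot element 3.
Divide row 1 by 3; eliminate column p from the other rows.
After both pivots, the entry at constraint row 2, column t is 4.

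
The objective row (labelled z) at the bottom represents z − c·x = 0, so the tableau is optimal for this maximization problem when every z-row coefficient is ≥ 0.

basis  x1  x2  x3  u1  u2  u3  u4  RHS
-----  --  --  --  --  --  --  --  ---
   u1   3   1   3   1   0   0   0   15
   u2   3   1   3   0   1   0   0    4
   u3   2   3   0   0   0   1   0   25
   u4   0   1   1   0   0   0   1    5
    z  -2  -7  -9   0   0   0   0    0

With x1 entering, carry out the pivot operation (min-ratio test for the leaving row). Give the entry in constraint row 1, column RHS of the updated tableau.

Ratio test on column x1 — row 1: 15/3 = 5; row 2: 4/3 = 4/3; row 3: 25/2 = 25/2; row 4: entry 0 ≤ 0. Minimum is 4/3 at row 2 (u2 leaves); pivot element 3.
Divide row 2 by 3; eliminate column x1 from the other rows.
Row 1 update in column RHS: 15 − 3·(4/3) = 11.

11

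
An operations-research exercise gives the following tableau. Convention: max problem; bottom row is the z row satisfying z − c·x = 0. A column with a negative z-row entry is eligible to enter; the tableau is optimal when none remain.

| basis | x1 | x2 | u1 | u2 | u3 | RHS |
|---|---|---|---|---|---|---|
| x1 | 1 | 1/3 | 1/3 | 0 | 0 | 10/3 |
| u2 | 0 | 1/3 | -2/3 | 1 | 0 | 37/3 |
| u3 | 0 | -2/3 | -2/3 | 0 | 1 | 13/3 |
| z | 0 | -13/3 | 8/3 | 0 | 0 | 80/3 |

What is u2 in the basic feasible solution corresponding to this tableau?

u2 is basic (row 2); its value is the RHS of that row, 37/3.

37/3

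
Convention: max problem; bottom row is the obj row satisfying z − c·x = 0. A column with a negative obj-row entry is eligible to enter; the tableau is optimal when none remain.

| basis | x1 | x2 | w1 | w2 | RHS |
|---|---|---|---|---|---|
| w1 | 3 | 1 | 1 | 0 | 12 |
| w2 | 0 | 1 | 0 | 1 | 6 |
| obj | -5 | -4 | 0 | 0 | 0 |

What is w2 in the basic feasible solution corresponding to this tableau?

w2 is basic (row 2); its value is the RHS of that row, 6.

6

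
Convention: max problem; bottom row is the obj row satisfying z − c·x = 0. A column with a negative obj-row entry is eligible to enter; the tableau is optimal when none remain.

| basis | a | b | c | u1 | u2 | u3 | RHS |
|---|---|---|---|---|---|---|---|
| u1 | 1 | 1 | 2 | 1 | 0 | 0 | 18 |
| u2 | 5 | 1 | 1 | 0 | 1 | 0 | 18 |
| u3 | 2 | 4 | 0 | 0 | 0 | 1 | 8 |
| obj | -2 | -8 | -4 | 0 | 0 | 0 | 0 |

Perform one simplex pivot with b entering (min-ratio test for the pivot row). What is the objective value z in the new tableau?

16

Ratio test on column b — row 1: 18/1 = 18; row 2: 18/1 = 18; row 3: 8/4 = 2. Minimum is 2 at row 3 (u3 leaves); pivot element 4.
Pivot on row 3; the obj-row RHS becomes 0 − (-8)·2 = 16.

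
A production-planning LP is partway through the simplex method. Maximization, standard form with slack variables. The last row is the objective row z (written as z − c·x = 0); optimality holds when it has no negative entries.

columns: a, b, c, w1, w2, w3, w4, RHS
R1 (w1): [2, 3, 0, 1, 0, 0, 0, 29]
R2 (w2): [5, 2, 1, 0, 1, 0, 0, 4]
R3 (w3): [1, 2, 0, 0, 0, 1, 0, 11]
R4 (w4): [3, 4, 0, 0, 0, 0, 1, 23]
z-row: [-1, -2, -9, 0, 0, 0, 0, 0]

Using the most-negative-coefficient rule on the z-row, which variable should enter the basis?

Negative z-row entries: a: -1, b: -2, c: -9.
The most negative is -9 in column c, so c enters.

c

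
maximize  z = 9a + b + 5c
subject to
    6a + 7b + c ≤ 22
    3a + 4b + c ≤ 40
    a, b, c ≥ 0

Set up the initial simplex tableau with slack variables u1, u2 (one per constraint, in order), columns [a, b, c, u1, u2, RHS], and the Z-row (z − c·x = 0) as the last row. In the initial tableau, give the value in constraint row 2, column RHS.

The RHS of constraint 2 is b_2 = 40.

40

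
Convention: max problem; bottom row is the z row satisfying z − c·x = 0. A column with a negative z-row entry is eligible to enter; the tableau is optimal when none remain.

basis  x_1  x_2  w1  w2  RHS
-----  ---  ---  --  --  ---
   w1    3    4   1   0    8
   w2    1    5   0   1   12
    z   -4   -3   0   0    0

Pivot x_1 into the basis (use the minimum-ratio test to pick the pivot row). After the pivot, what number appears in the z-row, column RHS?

32/3

Ratio test on column x_1 — row 1: 8/3 = 8/3; row 2: 12/1 = 12. Minimum is 8/3 at row 1 (w1 leaves); pivot element 3.
Divide row 1 by 3; eliminate column x_1 from the other rows.
z-row update in column RHS: 0 − (-4)·(8/3) = 32/3.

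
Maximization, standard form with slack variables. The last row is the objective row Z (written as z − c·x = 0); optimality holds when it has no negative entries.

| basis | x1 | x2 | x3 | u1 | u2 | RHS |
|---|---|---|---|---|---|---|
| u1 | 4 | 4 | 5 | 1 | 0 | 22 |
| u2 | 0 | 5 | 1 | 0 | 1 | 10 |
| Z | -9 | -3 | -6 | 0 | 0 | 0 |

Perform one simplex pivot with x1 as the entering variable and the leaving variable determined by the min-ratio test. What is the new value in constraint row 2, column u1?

0

Ratio test on column x1 — row 1: 22/4 = 11/2; row 2: entry 0 ≤ 0. Minimum is 11/2 at row 1 (u1 leaves); pivot element 4.
Divide row 1 by 4; eliminate column x1 from the other rows.
Row 2 update in column u1: 0 − 0·(1/4) = 0.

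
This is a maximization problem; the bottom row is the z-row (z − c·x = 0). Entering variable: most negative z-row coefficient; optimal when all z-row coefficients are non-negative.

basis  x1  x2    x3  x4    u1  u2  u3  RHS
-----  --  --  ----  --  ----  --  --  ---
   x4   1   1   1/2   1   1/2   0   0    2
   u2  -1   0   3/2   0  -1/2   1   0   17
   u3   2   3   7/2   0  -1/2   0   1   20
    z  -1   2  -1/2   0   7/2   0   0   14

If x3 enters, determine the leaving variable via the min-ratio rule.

x4

Column x3 entries and ratios — x4: 2/(1/2) = 4; u2: 17/(3/2) = 34/3; u3: 20/(7/2) = 40/7.
Smallest ratio is 4 in the row of x4, so x4 leaves.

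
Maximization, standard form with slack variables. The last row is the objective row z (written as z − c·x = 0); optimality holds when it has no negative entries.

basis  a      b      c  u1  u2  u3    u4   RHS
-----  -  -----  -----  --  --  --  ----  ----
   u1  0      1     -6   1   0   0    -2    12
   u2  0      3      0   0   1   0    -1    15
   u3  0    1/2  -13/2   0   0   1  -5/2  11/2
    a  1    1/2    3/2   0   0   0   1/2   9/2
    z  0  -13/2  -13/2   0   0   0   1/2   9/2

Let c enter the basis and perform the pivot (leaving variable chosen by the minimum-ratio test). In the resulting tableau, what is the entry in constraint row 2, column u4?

-1

Ratio test on column c — row 1: entry -6 ≤ 0; row 2: entry 0 ≤ 0; row 3: entry -13/2 ≤ 0; row 4: (9/2)/(3/2) = 3. Minimum is 3 at row 4 (a leaves); pivot element 3/2.
Divide row 4 by 3/2; eliminate column c from the other rows.
Row 2 update in column u4: -1 − 0·(1/3) = -1.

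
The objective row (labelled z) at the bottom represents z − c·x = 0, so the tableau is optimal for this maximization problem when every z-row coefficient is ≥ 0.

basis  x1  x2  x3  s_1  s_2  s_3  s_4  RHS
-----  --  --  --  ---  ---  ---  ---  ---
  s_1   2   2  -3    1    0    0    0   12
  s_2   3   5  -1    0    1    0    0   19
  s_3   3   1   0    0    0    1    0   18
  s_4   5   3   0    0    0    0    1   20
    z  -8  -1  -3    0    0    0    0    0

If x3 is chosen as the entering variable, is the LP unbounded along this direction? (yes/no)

yes

Every constraint-row entry in column x3 is ≤ 0, so increasing x3 is unbounded.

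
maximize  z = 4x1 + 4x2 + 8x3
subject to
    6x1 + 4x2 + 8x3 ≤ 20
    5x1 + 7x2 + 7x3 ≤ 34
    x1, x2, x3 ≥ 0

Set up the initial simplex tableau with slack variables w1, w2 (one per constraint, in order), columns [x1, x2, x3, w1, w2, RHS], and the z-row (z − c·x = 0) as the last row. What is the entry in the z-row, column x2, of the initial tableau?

-4

The z-row carries the negated objective coefficients: the x2 entry is -4.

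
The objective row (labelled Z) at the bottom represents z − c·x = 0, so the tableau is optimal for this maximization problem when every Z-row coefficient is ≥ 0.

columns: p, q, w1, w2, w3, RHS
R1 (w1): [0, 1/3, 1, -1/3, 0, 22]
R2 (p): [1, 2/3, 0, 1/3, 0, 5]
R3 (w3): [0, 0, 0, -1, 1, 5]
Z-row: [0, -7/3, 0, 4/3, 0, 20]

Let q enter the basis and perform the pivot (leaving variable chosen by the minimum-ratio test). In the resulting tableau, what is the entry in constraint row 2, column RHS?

Ratio test on column q — row 1: 22/(1/3) = 66; row 2: 5/(2/3) = 15/2; row 3: entry 0 ≤ 0. Minimum is 15/2 at row 2 (p leaves); pivot element 2/3.
Divide row 2 by 2/3; eliminate column q from the other rows.
In the new row 2, the RHS entry is the old entry divided by the pivot: 5/(2/3) = 15/2.

15/2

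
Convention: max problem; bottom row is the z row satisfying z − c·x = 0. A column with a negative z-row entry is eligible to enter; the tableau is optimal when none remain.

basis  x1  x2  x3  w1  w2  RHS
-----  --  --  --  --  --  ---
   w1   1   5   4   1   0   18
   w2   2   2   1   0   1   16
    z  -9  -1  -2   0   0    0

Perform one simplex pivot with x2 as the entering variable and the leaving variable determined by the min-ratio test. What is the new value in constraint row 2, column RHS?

44/5

Ratio test on column x2 — row 1: 18/5 = 18/5; row 2: 16/2 = 8. Minimum is 18/5 at row 1 (w1 leaves); pivot element 5.
Divide row 1 by 5; eliminate column x2 from the other rows.
Row 2 update in column RHS: 16 − 2·(18/5) = 44/5.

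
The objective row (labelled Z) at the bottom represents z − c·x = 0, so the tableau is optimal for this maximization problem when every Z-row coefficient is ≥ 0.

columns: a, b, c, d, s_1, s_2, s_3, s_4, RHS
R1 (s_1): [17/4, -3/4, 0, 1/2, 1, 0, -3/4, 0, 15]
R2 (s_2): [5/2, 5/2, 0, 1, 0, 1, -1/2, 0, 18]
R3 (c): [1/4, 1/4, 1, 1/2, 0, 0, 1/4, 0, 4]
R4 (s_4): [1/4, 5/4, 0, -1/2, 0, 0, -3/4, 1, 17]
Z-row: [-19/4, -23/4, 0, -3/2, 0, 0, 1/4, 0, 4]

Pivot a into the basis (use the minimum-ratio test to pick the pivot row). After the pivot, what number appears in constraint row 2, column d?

Ratio test on column a — row 1: 15/(17/4) = 60/17; row 2: 18/(5/2) = 36/5; row 3: 4/(1/4) = 16; row 4: 17/(1/4) = 68. Minimum is 60/17 at row 1 (s_1 leaves); pivot element 17/4.
Divide row 1 by 17/4; eliminate column a from the other rows.
Row 2 update in column d: 1 − (5/2)·(2/17) = 12/17.

12/17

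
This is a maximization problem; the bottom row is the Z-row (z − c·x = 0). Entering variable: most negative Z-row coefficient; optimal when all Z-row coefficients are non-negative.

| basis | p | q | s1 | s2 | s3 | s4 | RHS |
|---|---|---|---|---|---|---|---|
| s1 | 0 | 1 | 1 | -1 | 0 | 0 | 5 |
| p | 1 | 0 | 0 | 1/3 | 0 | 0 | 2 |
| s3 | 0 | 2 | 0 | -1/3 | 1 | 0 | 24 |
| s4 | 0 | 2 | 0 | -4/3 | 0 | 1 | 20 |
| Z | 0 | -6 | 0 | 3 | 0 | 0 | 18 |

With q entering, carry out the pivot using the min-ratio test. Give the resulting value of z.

Ratio test on column q — row 1: 5/1 = 5; row 2: entry 0 ≤ 0; row 3: 24/2 = 12; row 4: 20/2 = 10. Minimum is 5 at row 1 (s1 leaves); pivot element 1.
Pivot on row 1; the Z-row RHS becomes 18 − (-6)·5 = 48.

48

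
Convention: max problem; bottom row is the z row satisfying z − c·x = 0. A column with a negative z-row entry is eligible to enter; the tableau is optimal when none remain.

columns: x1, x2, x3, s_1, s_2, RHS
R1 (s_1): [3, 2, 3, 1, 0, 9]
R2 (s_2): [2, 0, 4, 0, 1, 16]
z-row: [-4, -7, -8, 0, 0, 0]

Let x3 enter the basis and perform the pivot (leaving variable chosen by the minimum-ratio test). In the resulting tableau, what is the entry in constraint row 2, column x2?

Ratio test on column x3 — row 1: 9/3 = 3; row 2: 16/4 = 4. Minimum is 3 at row 1 (s_1 leaves); pivot element 3.
Divide row 1 by 3; eliminate column x3 from the other rows.
Row 2 update in column x2: 0 − 4·(2/3) = -8/3.

-8/3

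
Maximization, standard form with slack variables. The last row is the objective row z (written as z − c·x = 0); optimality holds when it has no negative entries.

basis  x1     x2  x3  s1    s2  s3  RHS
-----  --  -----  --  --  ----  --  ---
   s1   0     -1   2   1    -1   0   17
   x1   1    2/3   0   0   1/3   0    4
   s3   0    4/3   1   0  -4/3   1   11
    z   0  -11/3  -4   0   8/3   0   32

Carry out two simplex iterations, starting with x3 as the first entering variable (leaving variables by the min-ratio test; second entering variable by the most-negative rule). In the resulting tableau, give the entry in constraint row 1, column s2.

-8/11

Ratio test on column x3 — row 1: 17/2 = 17/2; row 2: entry 0 ≤ 0; row 3: 11/1 = 11. Minimum is 17/2 at row 1 (s1 leaves); pivot element 2.
Divide row 1 by 2; eliminate column x3 from the other rows.
Second iteration: most negative z-row entry is -17/3 in column x2, so x2 enters.
Ratio test on column x2 — row 1: entry -1/2 ≤ 0; row 2: 4/(2/3) = 6; row 3: (5/2)/(11/6) = 15/11. Minimum is 15/11 at row 3 (s3 leaves); pivot element 11/6.
Divide row 3 by 11/6; eliminate column x2 from the other rows.
After both pivots, the entry at constraint row 1, column s2 is -8/11.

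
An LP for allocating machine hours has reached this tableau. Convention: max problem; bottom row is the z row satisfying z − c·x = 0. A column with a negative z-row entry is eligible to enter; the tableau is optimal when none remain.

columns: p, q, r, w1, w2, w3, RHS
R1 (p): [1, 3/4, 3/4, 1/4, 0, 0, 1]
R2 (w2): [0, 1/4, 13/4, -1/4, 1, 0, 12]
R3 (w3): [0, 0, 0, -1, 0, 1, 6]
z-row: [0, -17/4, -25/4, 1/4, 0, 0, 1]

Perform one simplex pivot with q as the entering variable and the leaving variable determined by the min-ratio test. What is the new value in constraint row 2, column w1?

Ratio test on column q — row 1: 1/(3/4) = 4/3; row 2: 12/(1/4) = 48; row 3: entry 0 ≤ 0. Minimum is 4/3 at row 1 (p leaves); pivot element 3/4.
Divide row 1 by 3/4; eliminate column q from the other rows.
Row 2 update in column w1: -1/4 − (1/4)·(1/3) = -1/3.

-1/3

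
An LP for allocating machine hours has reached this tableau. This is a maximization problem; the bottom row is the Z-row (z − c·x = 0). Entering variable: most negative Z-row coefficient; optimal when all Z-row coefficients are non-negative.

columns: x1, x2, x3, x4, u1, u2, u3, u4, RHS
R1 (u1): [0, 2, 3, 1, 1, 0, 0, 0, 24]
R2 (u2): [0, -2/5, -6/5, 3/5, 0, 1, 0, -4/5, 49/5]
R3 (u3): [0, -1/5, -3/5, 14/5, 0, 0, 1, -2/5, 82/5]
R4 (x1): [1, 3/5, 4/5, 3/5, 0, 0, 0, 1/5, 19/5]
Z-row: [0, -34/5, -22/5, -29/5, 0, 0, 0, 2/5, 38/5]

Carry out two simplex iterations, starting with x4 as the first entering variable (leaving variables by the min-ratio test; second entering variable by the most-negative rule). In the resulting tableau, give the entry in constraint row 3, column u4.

-1/9

Ratio test on column x4 — row 1: 24/1 = 24; row 2: (49/5)/(3/5) = 49/3; row 3: (82/5)/(14/5) = 41/7; row 4: (19/5)/(3/5) = 19/3. Minimum is 41/7 at row 3 (u3 leaves); pivot element 14/5.
Divide row 3 by 14/5; eliminate column x4 from the other rows.
Second iteration: most negative Z-row entry is -101/14 in column x2, so x2 enters.
Ratio test on column x2 — row 1: (127/7)/(29/14) = 254/29; row 2: entry -5/14 ≤ 0; row 3: entry -1/14 ≤ 0; row 4: (2/7)/(9/14) = 4/9. Minimum is 4/9 at row 4 (x1 leaves); pivot element 9/14.
Divide row 4 by 9/14; eliminate column x2 from the other rows.
After both pivots, the entry at constraint row 3, column u4 is -1/9.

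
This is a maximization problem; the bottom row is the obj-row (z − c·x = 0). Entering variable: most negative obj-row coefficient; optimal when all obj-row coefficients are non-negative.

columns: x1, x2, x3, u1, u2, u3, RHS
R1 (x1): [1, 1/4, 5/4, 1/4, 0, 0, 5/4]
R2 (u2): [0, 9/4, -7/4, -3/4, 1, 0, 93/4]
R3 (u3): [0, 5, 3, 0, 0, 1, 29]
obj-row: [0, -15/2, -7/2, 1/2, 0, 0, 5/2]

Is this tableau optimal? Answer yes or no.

The obj-row has a negative entry -15/2 in column x2, so it is not optimal.

no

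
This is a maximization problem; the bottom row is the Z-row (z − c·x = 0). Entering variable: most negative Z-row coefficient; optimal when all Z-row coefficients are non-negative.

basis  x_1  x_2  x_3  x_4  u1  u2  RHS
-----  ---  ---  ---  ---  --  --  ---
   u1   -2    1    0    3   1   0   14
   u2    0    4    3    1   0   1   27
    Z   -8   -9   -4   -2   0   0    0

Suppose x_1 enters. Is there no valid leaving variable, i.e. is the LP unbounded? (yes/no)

yes

Every constraint-row entry in column x_1 is ≤ 0, so increasing x_1 is unbounded.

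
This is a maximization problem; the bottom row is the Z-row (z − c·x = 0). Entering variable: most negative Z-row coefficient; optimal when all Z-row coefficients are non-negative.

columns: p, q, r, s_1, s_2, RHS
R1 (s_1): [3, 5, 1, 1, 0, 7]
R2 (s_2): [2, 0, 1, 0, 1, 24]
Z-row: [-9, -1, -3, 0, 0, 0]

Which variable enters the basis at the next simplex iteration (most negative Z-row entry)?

Negative Z-row entries: p: -9, q: -1, r: -3.
The most negative is -9 in column p, so p enters.

p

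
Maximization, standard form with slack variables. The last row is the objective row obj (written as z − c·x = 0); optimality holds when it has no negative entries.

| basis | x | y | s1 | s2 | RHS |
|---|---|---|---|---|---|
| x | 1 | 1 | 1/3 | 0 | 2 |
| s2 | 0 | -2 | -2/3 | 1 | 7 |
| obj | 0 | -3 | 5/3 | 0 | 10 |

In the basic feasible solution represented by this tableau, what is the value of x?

2

x is basic (row 1); its value is the RHS of that row, 2.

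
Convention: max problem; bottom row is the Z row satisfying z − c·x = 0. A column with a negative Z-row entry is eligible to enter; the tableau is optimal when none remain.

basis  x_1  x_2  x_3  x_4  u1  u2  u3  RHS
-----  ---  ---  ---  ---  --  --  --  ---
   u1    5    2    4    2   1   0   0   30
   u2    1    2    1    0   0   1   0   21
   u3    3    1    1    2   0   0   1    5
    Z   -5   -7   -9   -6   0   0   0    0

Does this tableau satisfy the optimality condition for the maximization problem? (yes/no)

no

The Z-row has a negative entry -9 in column x_3, so it is not optimal.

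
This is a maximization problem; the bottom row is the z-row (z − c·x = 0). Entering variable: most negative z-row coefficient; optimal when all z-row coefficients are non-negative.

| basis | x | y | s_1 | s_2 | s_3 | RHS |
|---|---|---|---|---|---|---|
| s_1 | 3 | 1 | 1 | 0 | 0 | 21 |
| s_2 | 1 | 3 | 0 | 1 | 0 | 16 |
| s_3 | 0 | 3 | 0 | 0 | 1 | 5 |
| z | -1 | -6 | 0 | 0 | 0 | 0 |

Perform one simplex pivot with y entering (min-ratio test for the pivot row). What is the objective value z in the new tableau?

Ratio test on column y — row 1: 21/1 = 21; row 2: 16/3 = 16/3; row 3: 5/3 = 5/3. Minimum is 5/3 at row 3 (s_3 leaves); pivot element 3.
Pivot on row 3; the z-row RHS becomes 0 − (-6)·(5/3) = 10.

10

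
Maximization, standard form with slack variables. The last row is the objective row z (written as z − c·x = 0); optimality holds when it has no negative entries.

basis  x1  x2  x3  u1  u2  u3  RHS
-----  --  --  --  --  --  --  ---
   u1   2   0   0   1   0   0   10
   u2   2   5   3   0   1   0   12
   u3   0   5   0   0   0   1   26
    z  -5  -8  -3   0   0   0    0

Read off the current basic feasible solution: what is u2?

12

u2 is basic (row 2); its value is the RHS of that row, 12.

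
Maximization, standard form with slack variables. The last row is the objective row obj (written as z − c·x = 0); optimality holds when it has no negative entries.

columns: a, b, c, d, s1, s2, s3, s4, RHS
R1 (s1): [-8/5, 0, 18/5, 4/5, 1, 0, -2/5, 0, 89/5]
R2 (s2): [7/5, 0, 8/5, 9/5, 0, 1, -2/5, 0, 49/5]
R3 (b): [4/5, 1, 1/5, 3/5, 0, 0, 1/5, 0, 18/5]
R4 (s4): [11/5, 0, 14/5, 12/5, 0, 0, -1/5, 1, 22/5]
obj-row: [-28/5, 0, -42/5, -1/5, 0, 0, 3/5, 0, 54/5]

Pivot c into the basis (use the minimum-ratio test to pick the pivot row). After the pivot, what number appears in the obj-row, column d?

7

Ratio test on column c — row 1: (89/5)/(18/5) = 89/18; row 2: (49/5)/(8/5) = 49/8; row 3: (18/5)/(1/5) = 18; row 4: (22/5)/(14/5) = 11/7. Minimum is 11/7 at row 4 (s4 leaves); pivot element 14/5.
Divide row 4 by 14/5; eliminate column c from the other rows.
obj-row update in column d: -1/5 − (-42/5)·(6/7) = 7.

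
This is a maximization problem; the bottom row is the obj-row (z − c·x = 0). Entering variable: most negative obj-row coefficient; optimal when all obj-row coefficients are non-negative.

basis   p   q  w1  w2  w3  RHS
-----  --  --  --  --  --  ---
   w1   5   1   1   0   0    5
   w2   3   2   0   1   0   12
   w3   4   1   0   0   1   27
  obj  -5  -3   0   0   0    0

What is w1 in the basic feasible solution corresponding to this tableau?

5

w1 is basic (row 1); its value is the RHS of that row, 5.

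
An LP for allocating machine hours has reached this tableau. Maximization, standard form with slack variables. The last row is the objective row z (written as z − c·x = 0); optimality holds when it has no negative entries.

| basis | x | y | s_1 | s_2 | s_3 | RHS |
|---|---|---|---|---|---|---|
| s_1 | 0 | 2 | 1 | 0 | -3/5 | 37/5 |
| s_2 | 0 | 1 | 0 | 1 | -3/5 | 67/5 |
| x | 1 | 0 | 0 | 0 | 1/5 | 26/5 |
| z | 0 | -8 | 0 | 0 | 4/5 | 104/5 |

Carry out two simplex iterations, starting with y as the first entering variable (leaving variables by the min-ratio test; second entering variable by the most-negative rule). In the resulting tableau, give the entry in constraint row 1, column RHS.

23/2

Ratio test on column y — row 1: (37/5)/2 = 37/10; row 2: (67/5)/1 = 67/5; row 3: entry 0 ≤ 0. Minimum is 37/10 at row 1 (s_1 leaves); pivot element 2.
Divide row 1 by 2; eliminate column y from the other rows.
Second iteration: most negative z-row entry is -8/5 in column s_3, so s_3 enters.
Ratio test on column s_3 — row 1: entry -3/10 ≤ 0; row 2: entry -3/10 ≤ 0; row 3: (26/5)/(1/5) = 26. Minimum is 26 at row 3 (x leaves); pivot element 1/5.
Divide row 3 by 1/5; eliminate column s_3 from the other rows.
After both pivots, the entry at constraint row 1, column RHS is 23/2.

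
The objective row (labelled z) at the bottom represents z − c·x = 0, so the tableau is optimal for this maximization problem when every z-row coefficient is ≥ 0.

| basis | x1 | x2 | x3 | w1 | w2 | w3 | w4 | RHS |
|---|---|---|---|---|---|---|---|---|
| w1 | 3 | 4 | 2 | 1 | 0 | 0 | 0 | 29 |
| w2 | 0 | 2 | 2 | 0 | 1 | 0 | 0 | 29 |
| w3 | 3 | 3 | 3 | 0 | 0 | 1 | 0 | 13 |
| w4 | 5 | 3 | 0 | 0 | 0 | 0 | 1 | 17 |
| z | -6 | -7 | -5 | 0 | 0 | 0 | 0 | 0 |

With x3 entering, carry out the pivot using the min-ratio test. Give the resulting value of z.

65/3

Ratio test on column x3 — row 1: 29/2 = 29/2; row 2: 29/2 = 29/2; row 3: 13/3 = 13/3; row 4: entry 0 ≤ 0. Minimum is 13/3 at row 3 (w3 leaves); pivot element 3.
Pivot on row 3; the z-row RHS becomes 0 − (-5)·(13/3) = 65/3.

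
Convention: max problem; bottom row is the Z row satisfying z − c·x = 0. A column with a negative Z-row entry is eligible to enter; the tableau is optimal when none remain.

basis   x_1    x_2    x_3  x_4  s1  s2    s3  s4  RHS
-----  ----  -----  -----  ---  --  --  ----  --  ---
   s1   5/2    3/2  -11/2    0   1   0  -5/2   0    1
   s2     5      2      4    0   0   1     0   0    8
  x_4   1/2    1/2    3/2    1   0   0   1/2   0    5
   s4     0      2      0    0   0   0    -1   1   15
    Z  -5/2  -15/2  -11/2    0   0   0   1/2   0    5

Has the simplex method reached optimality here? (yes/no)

no

The Z-row has a negative entry -15/2 in column x_2, so it is not optimal.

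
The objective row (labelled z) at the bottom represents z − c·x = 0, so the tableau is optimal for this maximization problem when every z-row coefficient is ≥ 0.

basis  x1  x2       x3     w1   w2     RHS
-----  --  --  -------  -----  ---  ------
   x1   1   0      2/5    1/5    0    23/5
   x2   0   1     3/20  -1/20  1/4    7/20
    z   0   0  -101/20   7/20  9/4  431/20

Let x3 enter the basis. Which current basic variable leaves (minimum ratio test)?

x2

Column x3 entries and ratios — x1: (23/5)/(2/5) = 23/2; x2: (7/20)/(3/20) = 7/3.
Smallest ratio is 7/3 in the row of x2, so x2 leaves.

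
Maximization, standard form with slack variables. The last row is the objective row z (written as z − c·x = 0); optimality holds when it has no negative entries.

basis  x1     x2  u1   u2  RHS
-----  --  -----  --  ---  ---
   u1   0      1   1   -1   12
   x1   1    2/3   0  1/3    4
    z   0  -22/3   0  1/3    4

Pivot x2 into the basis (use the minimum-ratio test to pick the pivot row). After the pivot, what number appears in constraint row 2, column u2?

Ratio test on column x2 — row 1: 12/1 = 12; row 2: 4/(2/3) = 6. Minimum is 6 at row 2 (x1 leaves); pivot element 2/3.
Divide row 2 by 2/3; eliminate column x2 from the other rows.
In the new row 2, the u2 entry is the old entry divided by the pivot: (1/3)/(2/3) = 1/2.

1/2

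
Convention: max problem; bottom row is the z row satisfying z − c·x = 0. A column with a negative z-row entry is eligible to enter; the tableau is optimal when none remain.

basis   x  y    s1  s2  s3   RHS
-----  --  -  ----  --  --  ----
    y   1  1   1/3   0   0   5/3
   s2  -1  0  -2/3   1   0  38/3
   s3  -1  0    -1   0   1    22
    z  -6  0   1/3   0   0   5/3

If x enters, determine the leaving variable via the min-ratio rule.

Column x entries and ratios — y: (5/3)/1 = 5/3; s2: -1 ≤ 0, skip; s3: -1 ≤ 0, skip.
Smallest ratio is 5/3 in the row of y, so y leaves.

y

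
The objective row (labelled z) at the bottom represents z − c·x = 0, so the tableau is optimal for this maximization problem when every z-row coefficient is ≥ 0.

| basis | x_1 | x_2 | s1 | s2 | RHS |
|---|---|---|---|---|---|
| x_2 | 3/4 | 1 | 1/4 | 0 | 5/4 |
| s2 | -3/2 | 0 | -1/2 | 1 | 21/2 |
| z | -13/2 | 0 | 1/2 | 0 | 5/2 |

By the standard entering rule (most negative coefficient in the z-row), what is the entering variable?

x_1

Negative z-row entries: x_1: -13/2.
The most negative is -13/2 in column x_1, so x_1 enters.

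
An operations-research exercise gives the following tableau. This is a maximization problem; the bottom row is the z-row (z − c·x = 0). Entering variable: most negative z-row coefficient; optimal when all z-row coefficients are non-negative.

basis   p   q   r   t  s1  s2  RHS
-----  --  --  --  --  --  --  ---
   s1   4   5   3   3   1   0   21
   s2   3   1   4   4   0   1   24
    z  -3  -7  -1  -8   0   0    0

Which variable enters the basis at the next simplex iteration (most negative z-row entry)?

Negative z-row entries: p: -3, q: -7, r: -1, t: -8.
The most negative is -8 in column t, so t enters.

t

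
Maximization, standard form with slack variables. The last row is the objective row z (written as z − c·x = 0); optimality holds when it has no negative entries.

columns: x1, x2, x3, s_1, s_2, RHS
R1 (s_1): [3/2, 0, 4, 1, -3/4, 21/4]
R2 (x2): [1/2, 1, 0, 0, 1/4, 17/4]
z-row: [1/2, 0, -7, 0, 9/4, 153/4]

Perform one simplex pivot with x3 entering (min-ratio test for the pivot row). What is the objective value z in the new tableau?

Ratio test on column x3 — row 1: (21/4)/4 = 21/16; row 2: entry 0 ≤ 0. Minimum is 21/16 at row 1 (s_1 leaves); pivot element 4.
Pivot on row 1; the z-row RHS becomes 153/4 − (-7)·(21/16) = 759/16.

759/16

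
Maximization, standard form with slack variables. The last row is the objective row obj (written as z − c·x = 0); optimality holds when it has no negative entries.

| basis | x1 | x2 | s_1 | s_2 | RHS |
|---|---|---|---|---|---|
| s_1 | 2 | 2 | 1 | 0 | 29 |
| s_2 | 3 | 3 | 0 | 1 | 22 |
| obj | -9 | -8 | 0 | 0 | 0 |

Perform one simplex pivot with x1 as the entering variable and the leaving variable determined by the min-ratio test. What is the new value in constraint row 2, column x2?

1

Ratio test on column x1 — row 1: 29/2 = 29/2; row 2: 22/3 = 22/3. Minimum is 22/3 at row 2 (s_2 leaves); pivot element 3.
Divide row 2 by 3; eliminate column x1 from the other rows.
In the new row 2, the x2 entry is the old entry divided by the pivot: 3/3 = 1.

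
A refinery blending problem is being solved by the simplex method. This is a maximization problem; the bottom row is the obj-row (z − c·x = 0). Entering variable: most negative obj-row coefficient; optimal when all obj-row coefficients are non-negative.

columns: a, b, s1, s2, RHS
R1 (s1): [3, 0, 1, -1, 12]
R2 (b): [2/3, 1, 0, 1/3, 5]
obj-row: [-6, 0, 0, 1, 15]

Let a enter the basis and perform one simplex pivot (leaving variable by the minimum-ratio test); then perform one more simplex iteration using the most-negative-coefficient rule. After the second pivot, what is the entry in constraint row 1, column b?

Ratio test on column a — row 1: 12/3 = 4; row 2: 5/(2/3) = 15/2. Minimum is 4 at row 1 (s1 leaves); pivot element 3.
Divide row 1 by 3; eliminate column a from the other rows.
Second iteration: most negative obj-row entry is -1 in column s2, so s2 enters.
Ratio test on column s2 — row 1: entry -1/3 ≤ 0; row 2: (7/3)/(5/9) = 21/5. Minimum is 21/5 at row 2 (b leaves); pivot element 5/9.
Divide row 2 by 5/9; eliminate column s2 from the other rows.
After both pivots, the entry at constraint row 1, column b is 3/5.

3/5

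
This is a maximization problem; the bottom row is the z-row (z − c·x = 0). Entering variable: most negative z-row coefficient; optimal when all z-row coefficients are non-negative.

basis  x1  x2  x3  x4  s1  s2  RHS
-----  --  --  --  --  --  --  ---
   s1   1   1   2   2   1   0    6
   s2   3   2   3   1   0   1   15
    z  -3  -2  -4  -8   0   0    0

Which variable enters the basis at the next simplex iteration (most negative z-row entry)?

Negative z-row entries: x1: -3, x2: -2, x3: -4, x4: -8.
The most negative is -8 in column x4, so x4 enters.

x4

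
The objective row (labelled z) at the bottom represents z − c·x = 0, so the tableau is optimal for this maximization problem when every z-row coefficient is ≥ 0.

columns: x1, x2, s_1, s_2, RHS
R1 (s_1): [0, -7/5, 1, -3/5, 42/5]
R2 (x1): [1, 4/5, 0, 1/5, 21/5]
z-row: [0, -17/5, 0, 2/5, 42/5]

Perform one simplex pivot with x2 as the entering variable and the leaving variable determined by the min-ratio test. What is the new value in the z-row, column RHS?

Ratio test on column x2 — row 1: entry -7/5 ≤ 0; row 2: (21/5)/(4/5) = 21/4. Minimum is 21/4 at row 2 (x1 leaves); pivot element 4/5.
Divide row 2 by 4/5; eliminate column x2 from the other rows.
z-row update in column RHS: 42/5 − (-17/5)·(21/4) = 105/4.

105/4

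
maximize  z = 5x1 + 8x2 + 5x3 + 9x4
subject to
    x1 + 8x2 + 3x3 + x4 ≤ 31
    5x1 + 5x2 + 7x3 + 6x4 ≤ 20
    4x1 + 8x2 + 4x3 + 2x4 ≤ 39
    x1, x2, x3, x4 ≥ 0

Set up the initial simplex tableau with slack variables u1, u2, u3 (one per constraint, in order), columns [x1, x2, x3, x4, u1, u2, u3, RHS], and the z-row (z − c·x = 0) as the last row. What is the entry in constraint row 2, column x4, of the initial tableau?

6

Constraint 2 has coefficient 6 on x4.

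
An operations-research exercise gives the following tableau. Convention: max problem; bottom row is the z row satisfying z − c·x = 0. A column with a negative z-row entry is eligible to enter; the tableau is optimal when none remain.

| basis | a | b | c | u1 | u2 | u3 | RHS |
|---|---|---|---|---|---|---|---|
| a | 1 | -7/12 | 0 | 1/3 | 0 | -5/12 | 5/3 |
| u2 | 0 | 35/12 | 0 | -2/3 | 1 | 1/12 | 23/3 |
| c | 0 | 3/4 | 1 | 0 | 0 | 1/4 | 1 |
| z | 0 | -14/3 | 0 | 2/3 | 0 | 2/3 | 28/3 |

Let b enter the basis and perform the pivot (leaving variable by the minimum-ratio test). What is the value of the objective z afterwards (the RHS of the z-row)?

Ratio test on column b — row 1: entry -7/12 ≤ 0; row 2: (23/3)/(35/12) = 92/35; row 3: 1/(3/4) = 4/3. Minimum is 4/3 at row 3 (c leaves); pivot element 3/4.
Pivot on row 3; the z-row RHS becomes 28/3 − (-14/3)·(4/3) = 140/9.

140/9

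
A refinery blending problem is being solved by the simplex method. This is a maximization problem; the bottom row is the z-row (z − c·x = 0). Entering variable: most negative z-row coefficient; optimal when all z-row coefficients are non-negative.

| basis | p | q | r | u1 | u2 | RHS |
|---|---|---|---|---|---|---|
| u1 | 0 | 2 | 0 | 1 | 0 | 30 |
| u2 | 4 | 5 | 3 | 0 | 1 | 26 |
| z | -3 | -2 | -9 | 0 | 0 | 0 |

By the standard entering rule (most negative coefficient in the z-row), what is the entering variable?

Negative z-row entries: p: -3, q: -2, r: -9.
The most negative is -9 in column r, so r enters.

r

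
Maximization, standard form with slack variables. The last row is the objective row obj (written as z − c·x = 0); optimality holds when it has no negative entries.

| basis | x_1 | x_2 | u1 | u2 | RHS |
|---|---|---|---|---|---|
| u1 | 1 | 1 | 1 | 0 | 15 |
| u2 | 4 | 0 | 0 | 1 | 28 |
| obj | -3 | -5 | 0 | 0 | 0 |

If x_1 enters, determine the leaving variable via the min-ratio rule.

u2

Column x_1 entries and ratios — u1: 15/1 = 15; u2: 28/4 = 7.
Smallest ratio is 7 in the row of u2, so u2 leaves.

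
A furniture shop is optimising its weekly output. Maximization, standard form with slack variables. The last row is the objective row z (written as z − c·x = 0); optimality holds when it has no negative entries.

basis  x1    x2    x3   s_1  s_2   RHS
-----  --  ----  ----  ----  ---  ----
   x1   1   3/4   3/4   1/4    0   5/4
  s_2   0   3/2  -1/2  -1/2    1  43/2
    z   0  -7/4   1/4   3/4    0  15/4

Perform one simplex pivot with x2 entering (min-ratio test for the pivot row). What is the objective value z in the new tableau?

20/3

Ratio test on column x2 — row 1: (5/4)/(3/4) = 5/3; row 2: (43/2)/(3/2) = 43/3. Minimum is 5/3 at row 1 (x1 leaves); pivot element 3/4.
Pivot on row 1; the z-row RHS becomes 15/4 − (-7/4)·(5/3) = 20/3.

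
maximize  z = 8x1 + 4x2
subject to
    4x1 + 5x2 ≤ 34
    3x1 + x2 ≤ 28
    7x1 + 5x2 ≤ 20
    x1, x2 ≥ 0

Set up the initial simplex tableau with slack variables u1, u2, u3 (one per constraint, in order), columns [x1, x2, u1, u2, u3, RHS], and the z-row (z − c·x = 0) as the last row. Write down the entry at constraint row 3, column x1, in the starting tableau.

Constraint 3 has coefficient 7 on x1.

7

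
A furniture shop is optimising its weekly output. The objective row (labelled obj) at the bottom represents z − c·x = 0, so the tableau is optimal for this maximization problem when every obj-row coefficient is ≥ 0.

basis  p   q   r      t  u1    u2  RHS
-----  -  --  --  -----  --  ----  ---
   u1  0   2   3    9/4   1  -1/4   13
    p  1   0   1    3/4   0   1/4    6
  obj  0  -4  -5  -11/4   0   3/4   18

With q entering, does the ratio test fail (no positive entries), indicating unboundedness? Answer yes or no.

Column q has positive entries in row(s) 1, so the ratio test bounds it — not unbounded.

no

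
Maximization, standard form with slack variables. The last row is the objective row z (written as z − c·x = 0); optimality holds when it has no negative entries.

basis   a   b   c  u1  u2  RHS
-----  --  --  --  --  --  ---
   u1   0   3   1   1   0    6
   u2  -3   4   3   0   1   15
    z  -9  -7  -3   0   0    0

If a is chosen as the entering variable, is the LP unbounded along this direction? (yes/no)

Every constraint-row entry in column a is ≤ 0, so increasing a is unbounded.

yes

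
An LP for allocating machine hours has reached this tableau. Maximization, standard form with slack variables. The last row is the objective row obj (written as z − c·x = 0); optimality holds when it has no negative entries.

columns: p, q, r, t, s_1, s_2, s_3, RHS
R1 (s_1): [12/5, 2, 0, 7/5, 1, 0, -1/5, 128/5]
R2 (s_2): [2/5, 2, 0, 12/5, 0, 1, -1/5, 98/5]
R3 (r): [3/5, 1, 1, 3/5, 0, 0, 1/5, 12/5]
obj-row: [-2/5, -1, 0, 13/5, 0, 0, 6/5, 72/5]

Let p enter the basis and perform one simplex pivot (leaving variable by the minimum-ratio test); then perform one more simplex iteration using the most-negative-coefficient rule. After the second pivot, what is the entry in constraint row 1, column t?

Ratio test on column p — row 1: (128/5)/(12/5) = 32/3; row 2: (98/5)/(2/5) = 49; row 3: (12/5)/(3/5) = 4. Minimum is 4 at row 3 (r leaves); pivot element 3/5.
Divide row 3 by 3/5; eliminate column p from the other rows.
Second iteration: most negative obj-row entry is -1/3 in column q, so q enters.
Ratio test on column q — row 1: entry -2 ≤ 0; row 2: 18/(4/3) = 27/2; row 3: 4/(5/3) = 12/5. Minimum is 12/5 at row 3 (p leaves); pivot element 5/3.
Divide row 3 by 5/3; eliminate column q from the other rows.
After both pivots, the entry at constraint row 1, column t is 1/5.

1/5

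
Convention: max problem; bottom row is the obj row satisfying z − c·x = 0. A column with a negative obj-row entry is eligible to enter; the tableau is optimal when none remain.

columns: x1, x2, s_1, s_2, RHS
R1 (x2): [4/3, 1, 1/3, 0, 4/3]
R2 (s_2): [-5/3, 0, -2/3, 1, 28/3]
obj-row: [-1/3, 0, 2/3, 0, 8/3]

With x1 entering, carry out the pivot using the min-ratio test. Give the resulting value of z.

Ratio test on column x1 — row 1: (4/3)/(4/3) = 1; row 2: entry -5/3 ≤ 0. Minimum is 1 at row 1 (x2 leaves); pivot element 4/3.
Pivot on row 1; the obj-row RHS becomes 8/3 − (-1/3)·1 = 3.

3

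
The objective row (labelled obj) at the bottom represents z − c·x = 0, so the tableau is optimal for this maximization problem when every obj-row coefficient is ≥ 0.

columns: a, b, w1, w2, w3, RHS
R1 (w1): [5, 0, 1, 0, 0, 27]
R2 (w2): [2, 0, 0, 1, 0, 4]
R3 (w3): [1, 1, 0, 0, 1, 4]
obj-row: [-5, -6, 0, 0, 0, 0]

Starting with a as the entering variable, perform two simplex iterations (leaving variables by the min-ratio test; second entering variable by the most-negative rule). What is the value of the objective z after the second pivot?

Ratio test on column a — row 1: 27/5 = 27/5; row 2: 4/2 = 2; row 3: 4/1 = 4. Minimum is 2 at row 2 (w2 leaves); pivot element 2.
Pivot on row 2; the obj-row RHS becomes 0 − (-5)·2 = 10.
Next entering variable (most negative obj-row entry -6): b.
Ratio test on column b — row 1: entry 0 ≤ 0; row 2: entry 0 ≤ 0; row 3: 2/1 = 2. Minimum is 2 at row 3 (w3 leaves); pivot element 1.
After the second pivot the obj-row RHS is 10 − (-6)·2 = 22.

22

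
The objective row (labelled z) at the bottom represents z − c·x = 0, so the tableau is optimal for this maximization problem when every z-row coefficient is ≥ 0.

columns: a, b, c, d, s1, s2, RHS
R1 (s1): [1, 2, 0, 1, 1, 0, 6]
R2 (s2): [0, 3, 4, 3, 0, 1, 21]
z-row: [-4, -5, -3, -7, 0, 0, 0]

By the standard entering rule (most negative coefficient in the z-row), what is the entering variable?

Negative z-row entries: a: -4, b: -5, c: -3, d: -7.
The most negative is -7 in column d, so d enters.

d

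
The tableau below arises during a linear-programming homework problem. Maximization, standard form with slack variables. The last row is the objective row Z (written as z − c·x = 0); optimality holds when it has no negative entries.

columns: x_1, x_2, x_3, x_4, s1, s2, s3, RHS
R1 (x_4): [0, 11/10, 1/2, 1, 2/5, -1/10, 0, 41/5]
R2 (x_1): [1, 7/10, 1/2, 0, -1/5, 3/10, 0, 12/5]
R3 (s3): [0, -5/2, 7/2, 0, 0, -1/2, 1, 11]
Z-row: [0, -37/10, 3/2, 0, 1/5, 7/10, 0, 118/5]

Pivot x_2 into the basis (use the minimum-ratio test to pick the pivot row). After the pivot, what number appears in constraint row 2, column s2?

3/7

Ratio test on column x_2 — row 1: (41/5)/(11/10) = 82/11; row 2: (12/5)/(7/10) = 24/7; row 3: entry -5/2 ≤ 0. Minimum is 24/7 at row 2 (x_1 leaves); pivot element 7/10.
Divide row 2 by 7/10; eliminate column x_2 from the other rows.
In the new row 2, the s2 entry is the old entry divided by the pivot: (3/10)/(7/10) = 3/7.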